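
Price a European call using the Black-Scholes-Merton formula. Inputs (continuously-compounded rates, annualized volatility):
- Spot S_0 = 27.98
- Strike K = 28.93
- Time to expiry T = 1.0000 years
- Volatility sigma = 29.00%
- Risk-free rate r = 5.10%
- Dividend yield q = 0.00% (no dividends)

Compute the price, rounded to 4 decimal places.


Answer: Price = 3.4477

Derivation:
d1 = (ln(S/K) + (r - q + 0.5*sigma^2) * T) / (sigma * sqrt(T)) = 0.20572707
d2 = d1 - sigma * sqrt(T) = -0.08427293
exp(-rT) = 0.95027867; exp(-qT) = 1.00000000
C = S_0 * exp(-qT) * N(d1) - K * exp(-rT) * N(d2)
N(d1) = 0.58149794; N(d2) = 0.46641972
C = 27.9800 * 1.00000000 * 0.58149794 - 28.9300 * 0.95027867 * 0.46641972 = 3.4477


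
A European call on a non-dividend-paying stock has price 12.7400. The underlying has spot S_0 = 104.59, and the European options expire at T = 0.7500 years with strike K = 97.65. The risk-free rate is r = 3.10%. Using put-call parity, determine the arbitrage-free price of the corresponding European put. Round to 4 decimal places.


Answer: Put price = 3.5558

Derivation:
Put-call parity: C - P = S_0 * exp(-qT) - K * exp(-rT).
S_0 * exp(-qT) = 104.5900 * 1.00000000 = 104.59000000
K * exp(-rT) = 97.6500 * 0.97701820 = 95.40582710
P = C - S*exp(-qT) + K*exp(-rT)
P = 12.7400 - 104.59000000 + 95.40582710 = 3.5558


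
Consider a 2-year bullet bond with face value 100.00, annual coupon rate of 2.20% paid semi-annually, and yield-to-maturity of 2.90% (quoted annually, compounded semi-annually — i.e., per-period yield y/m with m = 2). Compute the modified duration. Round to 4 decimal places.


Coupon per period c = face * coupon_rate / m = 1.100000
Periods per year m = 2; per-period yield y/m = 0.014500
Number of cashflows N = 4
Cashflows (t years, CF_t, discount factor 1/(1+y/m)^(m*t), PV):
  t = 0.5000: CF_t = 1.100000, DF = 0.985707, PV = 1.084278
  t = 1.0000: CF_t = 1.100000, DF = 0.971619, PV = 1.068781
  t = 1.5000: CF_t = 1.100000, DF = 0.957732, PV = 1.053505
  t = 2.0000: CF_t = 101.100000, DF = 0.944043, PV = 95.442751
Price P = sum_t PV_t = 98.649315
First compute Macaulay numerator sum_t t * PV_t:
  t * PV_t at t = 0.5000: 0.542139
  t * PV_t at t = 1.0000: 1.068781
  t * PV_t at t = 1.5000: 1.580257
  t * PV_t at t = 2.0000: 190.885503
Macaulay duration D = 194.076679 / 98.649315 = 1.967339
Modified duration = D / (1 + y/m) = 1.967339 / (1 + 0.014500) = 1.939221

Answer: Modified duration = 1.9392


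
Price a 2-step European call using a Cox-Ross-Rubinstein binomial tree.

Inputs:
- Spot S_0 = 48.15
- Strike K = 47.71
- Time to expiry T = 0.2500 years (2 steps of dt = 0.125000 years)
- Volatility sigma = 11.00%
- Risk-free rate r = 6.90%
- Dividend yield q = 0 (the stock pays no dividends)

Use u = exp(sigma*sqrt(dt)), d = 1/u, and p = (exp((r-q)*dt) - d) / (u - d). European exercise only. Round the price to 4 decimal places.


dt = T/N = 0.125000
u = exp(sigma*sqrt(dt)) = 1.039657; d = 1/u = 0.961856
p = (exp((r-q)*dt) - d) / (u - d) = 0.601617
Discount per step: exp(-r*dt) = 0.991412
Stock lattice S(k, i) with i counting down-moves:
  k=0: S(0,0) = 48.1500
  k=1: S(1,0) = 50.0595; S(1,1) = 46.3134
  k=2: S(2,0) = 52.0447; S(2,1) = 48.1500; S(2,2) = 44.5468
Terminal payoffs V(N, i) = max(S_T - K, 0):
  V(2,0) = 4.334696; V(2,1) = 0.440000; V(2,2) = 0.000000
Backward induction: V(k, i) = exp(-r*dt) * [p * V(k+1, i) + (1-p) * V(k+1, i+1)].
  V(1,0) = exp(-r*dt) * [p*4.334696 + (1-p)*0.440000] = 2.759215
  V(1,1) = exp(-r*dt) * [p*0.440000 + (1-p)*0.000000] = 0.262438
  V(0,0) = exp(-r*dt) * [p*2.759215 + (1-p)*0.262438] = 1.749388

Answer: Price = V(0,0) = 1.7494


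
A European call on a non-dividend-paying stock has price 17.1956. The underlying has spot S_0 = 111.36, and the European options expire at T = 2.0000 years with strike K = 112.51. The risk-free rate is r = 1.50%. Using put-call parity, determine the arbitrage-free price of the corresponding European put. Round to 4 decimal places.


Put-call parity: C - P = S_0 * exp(-qT) - K * exp(-rT).
S_0 * exp(-qT) = 111.3600 * 1.00000000 = 111.36000000
K * exp(-rT) = 112.5100 * 0.97044553 = 109.18482698
P = C - S*exp(-qT) + K*exp(-rT)
P = 17.1956 - 111.36000000 + 109.18482698 = 15.0204

Answer: Put price = 15.0204


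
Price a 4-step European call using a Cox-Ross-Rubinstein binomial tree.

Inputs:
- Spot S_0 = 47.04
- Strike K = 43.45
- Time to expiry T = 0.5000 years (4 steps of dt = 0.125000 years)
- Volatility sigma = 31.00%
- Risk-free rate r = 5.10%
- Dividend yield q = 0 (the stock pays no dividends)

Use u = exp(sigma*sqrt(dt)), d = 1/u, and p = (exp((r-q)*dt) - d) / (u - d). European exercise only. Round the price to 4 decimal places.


dt = T/N = 0.125000
u = exp(sigma*sqrt(dt)) = 1.115833; d = 1/u = 0.896191
p = (exp((r-q)*dt) - d) / (u - d) = 0.501744
Discount per step: exp(-r*dt) = 0.993645
Stock lattice S(k, i) with i counting down-moves:
  k=0: S(0,0) = 47.0400
  k=1: S(1,0) = 52.4888; S(1,1) = 42.1568
  k=2: S(2,0) = 58.5688; S(2,1) = 47.0400; S(2,2) = 37.7806
  k=3: S(3,0) = 65.3530; S(3,1) = 52.4888; S(3,2) = 42.1568; S(3,3) = 33.8586
  k=4: S(4,0) = 72.9230; S(4,1) = 58.5688; S(4,2) = 47.0400; S(4,3) = 37.7806; S(4,4) = 30.3438
Terminal payoffs V(N, i) = max(S_T - K, 0):
  V(4,0) = 29.473030; V(4,1) = 15.118757; V(4,2) = 3.590000; V(4,3) = 0.000000; V(4,4) = 0.000000
Backward induction: V(k, i) = exp(-r*dt) * [p * V(k+1, i) + (1-p) * V(k+1, i+1)].
  V(3,0) = exp(-r*dt) * [p*29.473030 + (1-p)*15.118757] = 22.179087
  V(3,1) = exp(-r*dt) * [p*15.118757 + (1-p)*3.590000] = 9.314915
  V(3,2) = exp(-r*dt) * [p*3.590000 + (1-p)*0.000000] = 1.789815
  V(3,3) = exp(-r*dt) * [p*0.000000 + (1-p)*0.000000] = 0.000000
  V(2,0) = exp(-r*dt) * [p*22.179087 + (1-p)*9.314915] = 15.669228
  V(2,1) = exp(-r*dt) * [p*9.314915 + (1-p)*1.789815] = 5.530123
  V(2,2) = exp(-r*dt) * [p*1.789815 + (1-p)*0.000000] = 0.892323
  V(1,0) = exp(-r*dt) * [p*15.669228 + (1-p)*5.530123] = 10.549890
  V(1,1) = exp(-r*dt) * [p*5.530123 + (1-p)*0.892323] = 3.198854
  V(0,0) = exp(-r*dt) * [p*10.549890 + (1-p)*3.198854] = 6.843427

Answer: Price = V(0,0) = 6.8434


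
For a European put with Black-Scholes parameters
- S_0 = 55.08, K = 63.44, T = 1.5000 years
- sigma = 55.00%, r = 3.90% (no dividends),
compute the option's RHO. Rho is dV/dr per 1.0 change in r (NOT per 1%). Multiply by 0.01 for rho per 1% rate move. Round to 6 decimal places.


d1 = 0.2138732577; d2 = -0.4597364215
phi(d1) = 0.3899216652; exp(-qT) = 1.0000000000; exp(-rT) = 0.9431782404
N(-d2) = 0.6771472883
Rho = -K*T*exp(-rT)*N(-d2) = -63.4400 * 1.5000 * 0.9431782404 * 0.6771472883 = -60.775893

Answer: Rho = -60.775893


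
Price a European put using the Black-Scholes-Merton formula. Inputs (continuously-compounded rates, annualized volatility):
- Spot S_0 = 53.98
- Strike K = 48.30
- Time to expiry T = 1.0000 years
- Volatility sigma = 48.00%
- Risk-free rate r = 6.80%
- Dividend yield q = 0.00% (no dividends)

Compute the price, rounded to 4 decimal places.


d1 = (ln(S/K) + (r - q + 0.5*sigma^2) * T) / (sigma * sqrt(T)) = 0.61329593
d2 = d1 - sigma * sqrt(T) = 0.13329593
exp(-rT) = 0.93426047; exp(-qT) = 1.00000000
P = K * exp(-rT) * N(-d2) - S_0 * exp(-qT) * N(-d1)
N(-d1) = 0.26984034; N(-d2) = 0.44697967
P = 48.3000 * 0.93426047 * 0.44697967 - 53.9800 * 1.00000000 * 0.26984034 = 5.6039

Answer: Price = 5.6039


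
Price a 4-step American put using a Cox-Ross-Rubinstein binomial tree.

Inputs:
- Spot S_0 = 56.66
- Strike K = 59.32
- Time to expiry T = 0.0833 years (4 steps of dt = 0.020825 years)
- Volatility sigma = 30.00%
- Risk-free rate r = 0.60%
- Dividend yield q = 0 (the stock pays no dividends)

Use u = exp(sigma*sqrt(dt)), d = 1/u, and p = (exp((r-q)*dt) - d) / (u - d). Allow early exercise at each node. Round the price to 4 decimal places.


dt = T/N = 0.020825
u = exp(sigma*sqrt(dt)) = 1.044243; d = 1/u = 0.957631
p = (exp((r-q)*dt) - d) / (u - d) = 0.490621
Discount per step: exp(-r*dt) = 0.999875
Stock lattice S(k, i) with i counting down-moves:
  k=0: S(0,0) = 56.6600
  k=1: S(1,0) = 59.1668; S(1,1) = 54.2594
  k=2: S(2,0) = 61.7846; S(2,1) = 56.6600; S(2,2) = 51.9605
  k=3: S(3,0) = 64.5181; S(3,1) = 59.1668; S(3,2) = 54.2594; S(3,3) = 49.7590
  k=4: S(4,0) = 67.3726; S(4,1) = 61.7846; S(4,2) = 56.6600; S(4,3) = 51.9605; S(4,4) = 47.6507
Terminal payoffs V(N, i) = max(K - S_T, 0):
  V(4,0) = 0.000000; V(4,1) = 0.000000; V(4,2) = 2.660000; V(4,3) = 7.359528; V(4,4) = 11.669265
Backward induction: V(k, i) = exp(-r*dt) * [p * V(k+1, i) + (1-p) * V(k+1, i+1)]; then take max(V_cont, immediate exercise) for American.
  V(3,0) = exp(-r*dt) * [p*0.000000 + (1-p)*0.000000] = 0.000000; exercise = 0.000000; V(3,0) = max -> 0.000000
  V(3,1) = exp(-r*dt) * [p*0.000000 + (1-p)*2.660000] = 1.354778; exercise = 0.153169; V(3,1) = max -> 1.354778
  V(3,2) = exp(-r*dt) * [p*2.660000 + (1-p)*7.359528] = 5.053208; exercise = 5.060620; V(3,2) = max -> 5.060620
  V(3,3) = exp(-r*dt) * [p*7.359528 + (1-p)*11.669265] = 9.553622; exercise = 9.561034; V(3,3) = max -> 9.561034
  V(2,0) = exp(-r*dt) * [p*0.000000 + (1-p)*1.354778] = 0.690009; exercise = 0.000000; V(2,0) = max -> 0.690009
  V(2,1) = exp(-r*dt) * [p*1.354778 + (1-p)*5.060620] = 3.242050; exercise = 2.660000; V(2,1) = max -> 3.242050
  V(2,2) = exp(-r*dt) * [p*5.060620 + (1-p)*9.561034] = 7.352116; exercise = 7.359528; V(2,2) = max -> 7.359528
  V(1,0) = exp(-r*dt) * [p*0.690009 + (1-p)*3.242050] = 1.989716; exercise = 0.153169; V(1,0) = max -> 1.989716
  V(1,1) = exp(-r*dt) * [p*3.242050 + (1-p)*7.359528] = 5.338739; exercise = 5.060620; V(1,1) = max -> 5.338739
  V(0,0) = exp(-r*dt) * [p*1.989716 + (1-p)*5.338739] = 3.695175; exercise = 2.660000; V(0,0) = max -> 3.695175

Answer: Price = V(0,0) = 3.6952


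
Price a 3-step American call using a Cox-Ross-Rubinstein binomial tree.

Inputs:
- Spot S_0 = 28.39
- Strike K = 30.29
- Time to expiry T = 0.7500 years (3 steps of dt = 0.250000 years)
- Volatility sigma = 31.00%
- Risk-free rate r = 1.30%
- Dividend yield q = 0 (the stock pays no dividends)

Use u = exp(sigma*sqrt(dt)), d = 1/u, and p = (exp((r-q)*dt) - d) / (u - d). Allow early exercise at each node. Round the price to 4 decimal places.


dt = T/N = 0.250000
u = exp(sigma*sqrt(dt)) = 1.167658; d = 1/u = 0.856415
p = (exp((r-q)*dt) - d) / (u - d) = 0.471786
Discount per step: exp(-r*dt) = 0.996755
Stock lattice S(k, i) with i counting down-moves:
  k=0: S(0,0) = 28.3900
  k=1: S(1,0) = 33.1498; S(1,1) = 24.3136
  k=2: S(2,0) = 38.7076; S(2,1) = 28.3900; S(2,2) = 20.8226
  k=3: S(3,0) = 45.1973; S(3,1) = 33.1498; S(3,2) = 24.3136; S(3,3) = 17.8328
Terminal payoffs V(N, i) = max(S_T - K, 0):
  V(3,0) = 14.907283; V(3,1) = 2.859810; V(3,2) = 0.000000; V(3,3) = 0.000000
Backward induction: V(k, i) = exp(-r*dt) * [p * V(k+1, i) + (1-p) * V(k+1, i+1)]; then take max(V_cont, immediate exercise) for American.
  V(2,0) = exp(-r*dt) * [p*14.907283 + (1-p)*2.859810] = 8.515922; exercise = 8.417639; V(2,0) = max -> 8.515922
  V(2,1) = exp(-r*dt) * [p*2.859810 + (1-p)*0.000000] = 1.344841; exercise = 0.000000; V(2,1) = max -> 1.344841
  V(2,2) = exp(-r*dt) * [p*0.000000 + (1-p)*0.000000] = 0.000000; exercise = 0.000000; V(2,2) = max -> 0.000000
  V(1,0) = exp(-r*dt) * [p*8.515922 + (1-p)*1.344841] = 4.712718; exercise = 2.859810; V(1,0) = max -> 4.712718
  V(1,1) = exp(-r*dt) * [p*1.344841 + (1-p)*0.000000] = 0.632419; exercise = 0.000000; V(1,1) = max -> 0.632419
  V(0,0) = exp(-r*dt) * [p*4.712718 + (1-p)*0.632419] = 2.549151; exercise = 0.000000; V(0,0) = max -> 2.549151

Answer: Price = V(0,0) = 2.5492


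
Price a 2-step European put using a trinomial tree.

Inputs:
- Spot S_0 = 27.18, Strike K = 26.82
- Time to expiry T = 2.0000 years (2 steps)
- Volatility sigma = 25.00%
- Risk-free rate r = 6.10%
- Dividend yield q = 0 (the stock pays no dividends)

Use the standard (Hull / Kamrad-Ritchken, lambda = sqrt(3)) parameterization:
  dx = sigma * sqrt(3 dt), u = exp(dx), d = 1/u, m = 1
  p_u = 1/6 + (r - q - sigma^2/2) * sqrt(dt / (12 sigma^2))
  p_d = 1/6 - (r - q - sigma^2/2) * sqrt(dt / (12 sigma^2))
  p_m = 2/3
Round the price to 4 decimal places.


Answer: Price = V(0,0) = 1.6739

Derivation:
dt = T/N = 1.000000; dx = sigma*sqrt(3*dt) = 0.433013
u = exp(dx) = 1.541896; d = 1/u = 0.648552
p_u = 0.201019, p_m = 0.666667, p_d = 0.132314
Discount per step: exp(-r*dt) = 0.940823
Stock lattice S(k, j) with j the centered position index:
  k=0: S(0,+0) = 27.1800
  k=1: S(1,-1) = 17.6277; S(1,+0) = 27.1800; S(1,+1) = 41.9087
  k=2: S(2,-2) = 11.4325; S(2,-1) = 17.6277; S(2,+0) = 27.1800; S(2,+1) = 41.9087; S(2,+2) = 64.6189
Terminal payoffs V(N, j) = max(K - S_T, 0):
  V(2,-2) = 15.387548; V(2,-1) = 9.192350; V(2,+0) = 0.000000; V(2,+1) = 0.000000; V(2,+2) = 0.000000
Backward induction: V(k, j) = exp(-r*dt) * [p_u * V(k+1, j+1) + p_m * V(k+1, j) + p_d * V(k+1, j-1)]
  V(1,-1) = exp(-r*dt) * [p_u*0.000000 + p_m*9.192350 + p_d*15.387548] = 7.681094
  V(1,+0) = exp(-r*dt) * [p_u*0.000000 + p_m*0.000000 + p_d*9.192350] = 1.144304
  V(1,+1) = exp(-r*dt) * [p_u*0.000000 + p_m*0.000000 + p_d*0.000000] = 0.000000
  V(0,+0) = exp(-r*dt) * [p_u*0.000000 + p_m*1.144304 + p_d*7.681094] = 1.673902


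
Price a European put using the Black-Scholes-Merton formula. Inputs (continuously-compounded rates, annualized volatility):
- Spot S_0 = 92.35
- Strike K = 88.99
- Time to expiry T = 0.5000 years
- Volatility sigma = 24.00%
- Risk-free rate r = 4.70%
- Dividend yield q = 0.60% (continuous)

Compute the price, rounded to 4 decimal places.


Answer: Price = 3.8208

Derivation:
d1 = (ln(S/K) + (r - q + 0.5*sigma^2) * T) / (sigma * sqrt(T)) = 0.42403840
d2 = d1 - sigma * sqrt(T) = 0.25433277
exp(-rT) = 0.97677397; exp(-qT) = 0.99700450
P = K * exp(-rT) * N(-d2) - S_0 * exp(-qT) * N(-d1)
N(-d1) = 0.33576890; N(-d2) = 0.39961924
P = 88.9900 * 0.97677397 * 0.39961924 - 92.3500 * 0.99700450 * 0.33576890 = 3.8208


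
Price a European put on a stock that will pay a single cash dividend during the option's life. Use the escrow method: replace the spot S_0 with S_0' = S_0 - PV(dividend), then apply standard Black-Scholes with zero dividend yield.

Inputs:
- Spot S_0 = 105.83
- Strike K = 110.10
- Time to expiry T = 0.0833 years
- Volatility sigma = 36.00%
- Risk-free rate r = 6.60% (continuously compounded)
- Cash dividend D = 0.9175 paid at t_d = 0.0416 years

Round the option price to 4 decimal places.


PV(D) = D * exp(-r * t_d) = 0.9175 * 0.99725817 = 0.91498437
S_0' = S_0 - PV(D) = 105.8300 - 0.91498437 = 104.91501563
d1 = (ln(S_0'/K) + (r + sigma^2/2)*T) / (sigma*sqrt(T)) = -0.35940273
d2 = d1 - sigma*sqrt(T) = -0.46330499
exp(-rT) = 0.99451729
N(-d1) = 0.64035308; N(-d2) = 0.67842711
P = K * exp(-rT) * N(-d2) - S_0' * N(-d1) = 110.1000 * 0.99451729 * 0.67842711 - 104.91501563 * 0.64035308 = 7.1026

Answer: Price = 7.1026


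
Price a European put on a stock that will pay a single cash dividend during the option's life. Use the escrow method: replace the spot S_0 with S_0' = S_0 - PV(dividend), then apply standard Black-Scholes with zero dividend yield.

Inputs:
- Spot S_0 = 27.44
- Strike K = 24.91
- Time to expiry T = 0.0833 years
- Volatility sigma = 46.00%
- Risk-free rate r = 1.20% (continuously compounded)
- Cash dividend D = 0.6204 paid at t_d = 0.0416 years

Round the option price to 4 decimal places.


Answer: Price = 0.6125

Derivation:
PV(D) = D * exp(-r * t_d) = 0.6204 * 0.99950092 = 0.62009037
S_0' = S_0 - PV(D) = 27.4400 - 0.62009037 = 26.81990963
d1 = (ln(S_0'/K) + (r + sigma^2/2)*T) / (sigma*sqrt(T)) = 0.63035099
d2 = d1 - sigma*sqrt(T) = 0.49758698
exp(-rT) = 0.99900090
N(-d1) = 0.26423249; N(-d2) = 0.30938759
P = K * exp(-rT) * N(-d2) - S_0' * N(-d1) = 24.9100 * 0.99900090 * 0.30938759 - 26.81990963 * 0.26423249 = 0.6125


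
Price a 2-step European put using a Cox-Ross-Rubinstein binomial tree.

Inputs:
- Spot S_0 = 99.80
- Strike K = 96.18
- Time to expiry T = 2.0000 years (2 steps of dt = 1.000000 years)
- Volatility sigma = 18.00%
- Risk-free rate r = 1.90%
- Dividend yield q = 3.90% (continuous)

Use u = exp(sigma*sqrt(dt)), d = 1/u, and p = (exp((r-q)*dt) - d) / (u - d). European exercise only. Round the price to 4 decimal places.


Answer: Price = V(0,0) = 9.1896

Derivation:
dt = T/N = 1.000000
u = exp(sigma*sqrt(dt)) = 1.197217; d = 1/u = 0.835270
p = (exp((r-q)*dt) - d) / (u - d) = 0.400413
Discount per step: exp(-r*dt) = 0.981179
Stock lattice S(k, i) with i counting down-moves:
  k=0: S(0,0) = 99.8000
  k=1: S(1,0) = 119.4823; S(1,1) = 83.3600
  k=2: S(2,0) = 143.0463; S(2,1) = 99.8000; S(2,2) = 69.6281
Terminal payoffs V(N, i) = max(K - S_T, 0):
  V(2,0) = 0.000000; V(2,1) = 0.000000; V(2,2) = 26.551903
Backward induction: V(k, i) = exp(-r*dt) * [p * V(k+1, i) + (1-p) * V(k+1, i+1)].
  V(1,0) = exp(-r*dt) * [p*0.000000 + (1-p)*0.000000] = 0.000000
  V(1,1) = exp(-r*dt) * [p*0.000000 + (1-p)*26.551903] = 15.620539
  V(0,0) = exp(-r*dt) * [p*0.000000 + (1-p)*15.620539] = 9.189596


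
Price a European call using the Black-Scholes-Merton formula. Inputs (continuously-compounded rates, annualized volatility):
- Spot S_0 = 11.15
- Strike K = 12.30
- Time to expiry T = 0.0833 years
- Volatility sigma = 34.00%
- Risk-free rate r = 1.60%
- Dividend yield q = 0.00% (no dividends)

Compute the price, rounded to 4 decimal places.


d1 = (ln(S/K) + (r - q + 0.5*sigma^2) * T) / (sigma * sqrt(T)) = -0.93765724
d2 = d1 - sigma * sqrt(T) = -1.03578716
exp(-rT) = 0.99866809; exp(-qT) = 1.00000000
C = S_0 * exp(-qT) * N(d1) - K * exp(-rT) * N(d2)
N(d1) = 0.17421029; N(d2) = 0.15015073
C = 11.1500 * 1.00000000 * 0.17421029 - 12.3000 * 0.99866809 * 0.15015073 = 0.0981

Answer: Price = 0.0981


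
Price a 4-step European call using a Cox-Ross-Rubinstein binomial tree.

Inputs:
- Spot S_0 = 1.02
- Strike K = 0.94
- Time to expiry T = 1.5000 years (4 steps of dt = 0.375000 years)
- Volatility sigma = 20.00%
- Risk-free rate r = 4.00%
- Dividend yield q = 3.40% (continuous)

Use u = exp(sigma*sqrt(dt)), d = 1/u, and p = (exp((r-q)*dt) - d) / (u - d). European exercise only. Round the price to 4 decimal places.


Answer: Price = V(0,0) = 0.1421

Derivation:
dt = T/N = 0.375000
u = exp(sigma*sqrt(dt)) = 1.130290; d = 1/u = 0.884728
p = (exp((r-q)*dt) - d) / (u - d) = 0.478593
Discount per step: exp(-r*dt) = 0.985112
Stock lattice S(k, i) with i counting down-moves:
  k=0: S(0,0) = 1.0200
  k=1: S(1,0) = 1.1529; S(1,1) = 0.9024
  k=2: S(2,0) = 1.3031; S(2,1) = 1.0200; S(2,2) = 0.7984
  k=3: S(3,0) = 1.4729; S(3,1) = 1.1529; S(3,2) = 0.9024; S(3,3) = 0.7064
  k=4: S(4,0) = 1.6648; S(4,1) = 1.3031; S(4,2) = 1.0200; S(4,3) = 0.7984; S(4,4) = 0.6249
Terminal payoffs V(N, i) = max(S_T - K, 0):
  V(4,0) = 0.724793; V(4,1) = 0.363107; V(4,2) = 0.080000; V(4,3) = 0.000000; V(4,4) = 0.000000
Backward induction: V(k, i) = exp(-r*dt) * [p * V(k+1, i) + (1-p) * V(k+1, i+1)].
  V(3,0) = exp(-r*dt) * [p*0.724793 + (1-p)*0.363107] = 0.528224
  V(3,1) = exp(-r*dt) * [p*0.363107 + (1-p)*0.080000] = 0.212285
  V(3,2) = exp(-r*dt) * [p*0.080000 + (1-p)*0.000000] = 0.037717
  V(3,3) = exp(-r*dt) * [p*0.000000 + (1-p)*0.000000] = 0.000000
  V(2,0) = exp(-r*dt) * [p*0.528224 + (1-p)*0.212285] = 0.358079
  V(2,1) = exp(-r*dt) * [p*0.212285 + (1-p)*0.037717] = 0.119459
  V(2,2) = exp(-r*dt) * [p*0.037717 + (1-p)*0.000000] = 0.017783
  V(1,0) = exp(-r*dt) * [p*0.358079 + (1-p)*0.119459] = 0.230182
  V(1,1) = exp(-r*dt) * [p*0.119459 + (1-p)*0.017783] = 0.065455
  V(0,0) = exp(-r*dt) * [p*0.230182 + (1-p)*0.065455] = 0.142144


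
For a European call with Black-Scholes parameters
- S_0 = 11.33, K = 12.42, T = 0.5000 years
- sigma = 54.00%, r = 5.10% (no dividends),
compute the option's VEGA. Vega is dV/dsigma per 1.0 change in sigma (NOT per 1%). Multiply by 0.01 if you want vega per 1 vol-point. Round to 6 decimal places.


Answer: Vega = 3.195664

Derivation:
d1 = 0.0171434072; d2 = -0.3646942546
phi(d1) = 0.3988836609; exp(-qT) = 1.0000000000; exp(-rT) = 0.9748223790
Vega = S * exp(-qT) * phi(d1) * sqrt(T) = 11.3300 * 1.0000000000 * 0.3988836609 * 0.7071067812 = 3.195664


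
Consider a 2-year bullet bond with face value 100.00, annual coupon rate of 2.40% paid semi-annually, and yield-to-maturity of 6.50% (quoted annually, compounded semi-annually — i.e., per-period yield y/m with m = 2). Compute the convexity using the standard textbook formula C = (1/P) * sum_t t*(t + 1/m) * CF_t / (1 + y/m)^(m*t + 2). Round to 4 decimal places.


Answer: Convexity = 4.5750

Derivation:
Coupon per period c = face * coupon_rate / m = 1.200000
Periods per year m = 2; per-period yield y/m = 0.032500
Number of cashflows N = 4
Cashflows (t years, CF_t, discount factor 1/(1+y/m)^(m*t), PV):
  t = 0.5000: CF_t = 1.200000, DF = 0.968523, PV = 1.162228
  t = 1.0000: CF_t = 1.200000, DF = 0.938037, PV = 1.125644
  t = 1.5000: CF_t = 1.200000, DF = 0.908510, PV = 1.090212
  t = 2.0000: CF_t = 101.200000, DF = 0.879913, PV = 89.047201
Price P = sum_t PV_t = 92.425285
Convexity numerator sum_t t*(t + 1/m) * CF_t / (1+y/m)^(m*t + 2):
  t = 0.5000: term = 0.545106
  t = 1.0000: term = 1.583843
  t = 1.5000: term = 3.067978
  t = 2.0000: term = 417.647758
Convexity = (1/P) * sum = 422.844686 / 92.425285 = 4.574989


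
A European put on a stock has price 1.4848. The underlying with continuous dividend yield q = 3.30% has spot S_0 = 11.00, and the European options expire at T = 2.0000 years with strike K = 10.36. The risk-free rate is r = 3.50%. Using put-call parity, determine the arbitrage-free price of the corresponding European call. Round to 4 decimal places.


Answer: Call price = 2.1226

Derivation:
Put-call parity: C - P = S_0 * exp(-qT) - K * exp(-rT).
S_0 * exp(-qT) = 11.0000 * 0.93613086 = 10.29743951
K * exp(-rT) = 10.3600 * 0.93239382 = 9.65959997
C = P + S*exp(-qT) - K*exp(-rT)
C = 1.4848 + 10.29743951 - 9.65959997 = 2.1226


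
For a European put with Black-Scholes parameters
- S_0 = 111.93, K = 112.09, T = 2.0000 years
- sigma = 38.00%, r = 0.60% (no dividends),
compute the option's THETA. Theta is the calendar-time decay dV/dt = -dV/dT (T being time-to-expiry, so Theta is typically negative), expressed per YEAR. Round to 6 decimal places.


Answer: Theta = -5.357295

Derivation:
d1 = 0.2883722054; d2 = -0.2490289483
phi(d1) = 0.3826946763; exp(-qT) = 1.0000000000; exp(-rT) = 0.9880717129
Theta = -S*exp(-qT)*phi(d1)*sigma/(2*sqrt(T)) + r*K*exp(-rT)*N(-d2) - q*S*exp(-qT)*N(-d1)
N(-d1) = 0.3865309207; N(-d2) = 0.5983308054; sqrt(T) = 1.4142135624
Term 1 = -111.9300 * 1.0000000000 * 0.3826946763 * 0.3800 / (2 * 1.4142135624) = -5.7548966357
Term 2 = 0.0060 * 112.0900 * 0.9880717129 * 0.5983308054 = 0.3976014404
Term 3 = 0 (no dividend yield, q = 0)
Theta = -5.7548966357 + (0.3976014404) + (0.0000000000) = -5.357295


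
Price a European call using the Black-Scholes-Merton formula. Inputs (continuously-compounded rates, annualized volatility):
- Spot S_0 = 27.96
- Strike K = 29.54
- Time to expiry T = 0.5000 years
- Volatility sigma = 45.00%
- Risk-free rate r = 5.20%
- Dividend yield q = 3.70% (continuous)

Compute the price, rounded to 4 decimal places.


d1 = (ln(S/K) + (r - q + 0.5*sigma^2) * T) / (sigma * sqrt(T)) = 0.00991408
d2 = d1 - sigma * sqrt(T) = -0.30828397
exp(-rT) = 0.97433509; exp(-qT) = 0.98167007
C = S_0 * exp(-qT) * N(d1) - K * exp(-rT) * N(d2)
N(d1) = 0.50395508; N(d2) = 0.37893313
C = 27.9600 * 0.98167007 * 0.50395508 - 29.5400 * 0.97433509 * 0.37893313 = 2.9259

Answer: Price = 2.9259


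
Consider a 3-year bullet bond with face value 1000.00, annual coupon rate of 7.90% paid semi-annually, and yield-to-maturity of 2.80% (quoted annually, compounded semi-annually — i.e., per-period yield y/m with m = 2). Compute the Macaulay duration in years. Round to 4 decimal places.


Answer: Macaulay duration = 2.7497 years

Derivation:
Coupon per period c = face * coupon_rate / m = 39.500000
Periods per year m = 2; per-period yield y/m = 0.014000
Number of cashflows N = 6
Cashflows (t years, CF_t, discount factor 1/(1+y/m)^(m*t), PV):
  t = 0.5000: CF_t = 39.500000, DF = 0.986193, PV = 38.954635
  t = 1.0000: CF_t = 39.500000, DF = 0.972577, PV = 38.416800
  t = 1.5000: CF_t = 39.500000, DF = 0.959149, PV = 37.886390
  t = 2.0000: CF_t = 39.500000, DF = 0.945906, PV = 37.363304
  t = 2.5000: CF_t = 39.500000, DF = 0.932847, PV = 36.847440
  t = 3.0000: CF_t = 1039.500000, DF = 0.919967, PV = 956.305743
Price P = sum_t PV_t = 1145.774312
Macaulay numerator sum_t t * PV_t:
  t * PV_t at t = 0.5000: 19.477318
  t * PV_t at t = 1.0000: 38.416800
  t * PV_t at t = 1.5000: 56.829586
  t * PV_t at t = 2.0000: 74.726608
  t * PV_t at t = 2.5000: 92.118600
  t * PV_t at t = 3.0000: 2868.917228
Macaulay duration D = (sum_t t * PV_t) / P = 3150.486139 / 1145.774312 = 2.749657


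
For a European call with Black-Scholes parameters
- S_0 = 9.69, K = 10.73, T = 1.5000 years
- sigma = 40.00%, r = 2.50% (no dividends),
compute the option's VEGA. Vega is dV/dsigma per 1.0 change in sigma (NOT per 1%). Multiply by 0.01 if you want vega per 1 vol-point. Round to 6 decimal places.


d1 = 0.1133927370; d2 = -0.3765052115
phi(d1) = 0.3963857247; exp(-qT) = 1.0000000000; exp(-rT) = 0.9631944177
Vega = S * exp(-qT) * phi(d1) * sqrt(T) = 9.6900 * 1.0000000000 * 0.3963857247 * 1.2247448714 = 4.704218

Answer: Vega = 4.704218


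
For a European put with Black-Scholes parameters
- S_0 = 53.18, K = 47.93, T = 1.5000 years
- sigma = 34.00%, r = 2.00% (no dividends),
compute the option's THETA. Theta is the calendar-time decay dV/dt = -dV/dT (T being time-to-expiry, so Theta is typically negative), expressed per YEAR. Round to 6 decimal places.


Answer: Theta = -2.136037

Derivation:
d1 = 0.5298601073; d2 = 0.1134468510
phi(d1) = 0.3466934219; exp(-qT) = 1.0000000000; exp(-rT) = 0.9704455335
Theta = -S*exp(-qT)*phi(d1)*sigma/(2*sqrt(T)) + r*K*exp(-rT)*N(-d2) - q*S*exp(-qT)*N(-d1)
N(-d1) = 0.2981044635; N(-d2) = 0.4548381488; sqrt(T) = 1.2247448714
Term 1 = -53.1800 * 1.0000000000 * 0.3466934219 * 0.3400 / (2 * 1.2247448714) = -2.5591587466
Term 2 = 0.0200 * 47.9300 * 0.9704455335 * 0.4548381488 = 0.4231218701
Term 3 = 0 (no dividend yield, q = 0)
Theta = -2.5591587466 + (0.4231218701) + (0.0000000000) = -2.136037


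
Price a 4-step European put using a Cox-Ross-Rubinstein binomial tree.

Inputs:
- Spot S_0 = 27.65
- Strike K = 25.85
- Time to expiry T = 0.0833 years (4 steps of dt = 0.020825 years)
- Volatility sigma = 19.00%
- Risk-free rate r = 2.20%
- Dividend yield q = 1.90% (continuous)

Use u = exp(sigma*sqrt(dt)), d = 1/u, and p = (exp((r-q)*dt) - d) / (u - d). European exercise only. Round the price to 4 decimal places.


Answer: Price = V(0,0) = 0.0700

Derivation:
dt = T/N = 0.020825
u = exp(sigma*sqrt(dt)) = 1.027798; d = 1/u = 0.972954
p = (exp((r-q)*dt) - d) / (u - d) = 0.494285
Discount per step: exp(-r*dt) = 0.999542
Stock lattice S(k, i) with i counting down-moves:
  k=0: S(0,0) = 27.6500
  k=1: S(1,0) = 28.4186; S(1,1) = 26.9022
  k=2: S(2,0) = 29.2086; S(2,1) = 27.6500; S(2,2) = 26.1746
  k=3: S(3,0) = 30.0205; S(3,1) = 28.4186; S(3,2) = 26.9022; S(3,3) = 25.4667
  k=4: S(4,0) = 30.8550; S(4,1) = 29.2086; S(4,2) = 27.6500; S(4,3) = 26.1746; S(4,4) = 24.7779
Terminal payoffs V(N, i) = max(K - S_T, 0):
  V(4,0) = 0.000000; V(4,1) = 0.000000; V(4,2) = 0.000000; V(4,3) = 0.000000; V(4,4) = 1.072125
Backward induction: V(k, i) = exp(-r*dt) * [p * V(k+1, i) + (1-p) * V(k+1, i+1)].
  V(3,0) = exp(-r*dt) * [p*0.000000 + (1-p)*0.000000] = 0.000000
  V(3,1) = exp(-r*dt) * [p*0.000000 + (1-p)*0.000000] = 0.000000
  V(3,2) = exp(-r*dt) * [p*0.000000 + (1-p)*0.000000] = 0.000000
  V(3,3) = exp(-r*dt) * [p*0.000000 + (1-p)*1.072125] = 0.541941
  V(2,0) = exp(-r*dt) * [p*0.000000 + (1-p)*0.000000] = 0.000000
  V(2,1) = exp(-r*dt) * [p*0.000000 + (1-p)*0.000000] = 0.000000
  V(2,2) = exp(-r*dt) * [p*0.000000 + (1-p)*0.541941] = 0.273942
  V(1,0) = exp(-r*dt) * [p*0.000000 + (1-p)*0.000000] = 0.000000
  V(1,1) = exp(-r*dt) * [p*0.000000 + (1-p)*0.273942] = 0.138473
  V(0,0) = exp(-r*dt) * [p*0.000000 + (1-p)*0.138473] = 0.069996


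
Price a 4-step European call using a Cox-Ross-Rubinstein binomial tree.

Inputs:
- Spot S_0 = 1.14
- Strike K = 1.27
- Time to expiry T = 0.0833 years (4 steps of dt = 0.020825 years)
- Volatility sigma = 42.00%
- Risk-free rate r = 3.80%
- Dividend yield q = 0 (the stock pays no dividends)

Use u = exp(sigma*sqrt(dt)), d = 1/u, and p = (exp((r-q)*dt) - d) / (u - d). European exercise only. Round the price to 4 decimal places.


dt = T/N = 0.020825
u = exp(sigma*sqrt(dt)) = 1.062484; d = 1/u = 0.941191
p = (exp((r-q)*dt) - d) / (u - d) = 0.491379
Discount per step: exp(-r*dt) = 0.999209
Stock lattice S(k, i) with i counting down-moves:
  k=0: S(0,0) = 1.1400
  k=1: S(1,0) = 1.2112; S(1,1) = 1.0730
  k=2: S(2,0) = 1.2869; S(2,1) = 1.1400; S(2,2) = 1.0099
  k=3: S(3,0) = 1.3673; S(3,1) = 1.2112; S(3,2) = 1.0730; S(3,3) = 0.9505
  k=4: S(4,0) = 1.4528; S(4,1) = 1.2869; S(4,2) = 1.1400; S(4,3) = 1.0099; S(4,4) = 0.8946
Terminal payoffs V(N, i) = max(S_T - K, 0):
  V(4,0) = 0.182762; V(4,1) = 0.016915; V(4,2) = 0.000000; V(4,3) = 0.000000; V(4,4) = 0.000000
Backward induction: V(k, i) = exp(-r*dt) * [p * V(k+1, i) + (1-p) * V(k+1, i+1)].
  V(3,0) = exp(-r*dt) * [p*0.182762 + (1-p)*0.016915] = 0.098331
  V(3,1) = exp(-r*dt) * [p*0.016915 + (1-p)*0.000000] = 0.008305
  V(3,2) = exp(-r*dt) * [p*0.000000 + (1-p)*0.000000] = 0.000000
  V(3,3) = exp(-r*dt) * [p*0.000000 + (1-p)*0.000000] = 0.000000
  V(2,0) = exp(-r*dt) * [p*0.098331 + (1-p)*0.008305] = 0.052500
  V(2,1) = exp(-r*dt) * [p*0.008305 + (1-p)*0.000000] = 0.004078
  V(2,2) = exp(-r*dt) * [p*0.000000 + (1-p)*0.000000] = 0.000000
  V(1,0) = exp(-r*dt) * [p*0.052500 + (1-p)*0.004078] = 0.027849
  V(1,1) = exp(-r*dt) * [p*0.004078 + (1-p)*0.000000] = 0.002002
  V(0,0) = exp(-r*dt) * [p*0.027849 + (1-p)*0.002002] = 0.014691

Answer: Price = V(0,0) = 0.0147


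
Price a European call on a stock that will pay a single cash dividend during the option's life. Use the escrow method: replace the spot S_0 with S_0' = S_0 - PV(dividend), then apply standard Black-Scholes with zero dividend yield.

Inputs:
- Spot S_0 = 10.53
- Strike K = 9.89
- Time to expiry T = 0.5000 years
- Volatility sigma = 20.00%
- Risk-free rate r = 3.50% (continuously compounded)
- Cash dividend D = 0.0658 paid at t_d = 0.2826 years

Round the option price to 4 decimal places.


PV(D) = D * exp(-r * t_d) = 0.0658 * 0.99015776 = 0.06515238
S_0' = S_0 - PV(D) = 10.5300 - 0.06515238 = 10.46484762
d1 = (ln(S_0'/K) + (r + sigma^2/2)*T) / (sigma*sqrt(T)) = 0.59395307
d2 = d1 - sigma*sqrt(T) = 0.45253172
exp(-rT) = 0.98265224
N(d1) = 0.72372825; N(d2) = 0.67455701
C = S_0' * N(d1) - K * exp(-rT) * N(d2) = 10.46484762 * 0.72372825 - 9.8900 * 0.98265224 * 0.67455701 = 1.0181

Answer: Price = 1.0181


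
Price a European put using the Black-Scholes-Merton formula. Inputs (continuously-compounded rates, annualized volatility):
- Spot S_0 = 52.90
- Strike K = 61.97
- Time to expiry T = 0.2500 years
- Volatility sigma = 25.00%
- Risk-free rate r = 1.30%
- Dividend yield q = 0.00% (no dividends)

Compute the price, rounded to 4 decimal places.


Answer: Price = 9.2375

Derivation:
d1 = (ln(S/K) + (r - q + 0.5*sigma^2) * T) / (sigma * sqrt(T)) = -1.17747646
d2 = d1 - sigma * sqrt(T) = -1.30247646
exp(-rT) = 0.99675528; exp(-qT) = 1.00000000
P = K * exp(-rT) * N(-d2) - S_0 * exp(-qT) * N(-d1)
N(-d1) = 0.88049731; N(-d2) = 0.90362322
P = 61.9700 * 0.99675528 * 0.90362322 - 52.9000 * 1.00000000 * 0.88049731 = 9.2375


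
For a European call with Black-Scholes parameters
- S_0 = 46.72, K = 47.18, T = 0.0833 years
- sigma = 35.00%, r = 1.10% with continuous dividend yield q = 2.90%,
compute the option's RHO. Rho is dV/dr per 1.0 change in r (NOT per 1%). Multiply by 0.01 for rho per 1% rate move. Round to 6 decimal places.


d1 = -0.0613269687; d2 = -0.1623430566
phi(d1) = 0.3981927750; exp(-qT) = 0.9975872155; exp(-rT) = 0.9990841197
N(d2) = 0.4355178551
Rho = K*T*exp(-rT)*N(d2) = 47.1800 * 0.0833 * 0.9990841197 * 0.4355178551 = 1.710058

Answer: Rho = 1.710058


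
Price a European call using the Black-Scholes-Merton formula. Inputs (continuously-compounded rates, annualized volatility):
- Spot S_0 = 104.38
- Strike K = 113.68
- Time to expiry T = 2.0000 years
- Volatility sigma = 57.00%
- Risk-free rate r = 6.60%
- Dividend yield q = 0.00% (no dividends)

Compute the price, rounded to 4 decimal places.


Answer: Price = 34.3649

Derivation:
d1 = (ln(S/K) + (r - q + 0.5*sigma^2) * T) / (sigma * sqrt(T)) = 0.46092272
d2 = d1 - sigma * sqrt(T) = -0.34517901
exp(-rT) = 0.87634100; exp(-qT) = 1.00000000
C = S_0 * exp(-qT) * N(d1) - K * exp(-rT) * N(d2)
N(d1) = 0.67757297; N(d2) = 0.36497990
C = 104.3800 * 1.00000000 * 0.67757297 - 113.6800 * 0.87634100 * 0.36497990 = 34.3649


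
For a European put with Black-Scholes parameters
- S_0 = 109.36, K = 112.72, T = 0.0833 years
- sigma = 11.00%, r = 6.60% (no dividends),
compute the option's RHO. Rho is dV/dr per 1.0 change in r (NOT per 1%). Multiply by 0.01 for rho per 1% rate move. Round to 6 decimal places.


d1 = -0.7641418802; d2 = -0.7958897935
phi(d1) = 0.2979305302; exp(-qT) = 1.0000000000; exp(-rT) = 0.9945172852
N(-d2) = 0.7869519529
Rho = -K*T*exp(-rT)*N(-d2) = -112.7200 * 0.0833 * 0.9945172852 * 0.7869519529 = -7.348633

Answer: Rho = -7.348633


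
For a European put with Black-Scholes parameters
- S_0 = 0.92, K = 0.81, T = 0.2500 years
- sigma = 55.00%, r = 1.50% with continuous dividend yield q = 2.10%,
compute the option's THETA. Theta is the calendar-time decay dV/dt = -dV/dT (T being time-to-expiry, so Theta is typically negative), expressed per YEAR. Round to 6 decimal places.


Answer: Theta = -0.168991

Derivation:
d1 = 0.5950978996; d2 = 0.3200978996
phi(d1) = 0.3342021304; exp(-qT) = 0.9947637572; exp(-rT) = 0.9962570225
Theta = -S*exp(-qT)*phi(d1)*sigma/(2*sqrt(T)) + r*K*exp(-rT)*N(-d2) - q*S*exp(-qT)*N(-d1)
N(-d1) = 0.2758890163; N(-d2) = 0.3744470589; sqrt(T) = 0.5000000000
Term 1 = -0.9200 * 0.9947637572 * 0.3342021304 * 0.5500 / (2 * 0.5000000000) = -0.1682207965
Term 2 = 0.0150 * 0.8100 * 0.9962570225 * 0.3744470589 = 0.0045325030
Term 3 = -0.0210 * 0.9200 * 0.9947637572 * 0.2758890163 = -0.0053022657
Theta = -0.1682207965 + (0.0045325030) + (-0.0053022657) = -0.168991


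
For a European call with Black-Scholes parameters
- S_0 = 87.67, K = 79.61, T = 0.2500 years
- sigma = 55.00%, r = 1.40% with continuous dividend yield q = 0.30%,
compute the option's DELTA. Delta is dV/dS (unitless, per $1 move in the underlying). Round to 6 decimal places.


Answer: Delta = 0.690307

Derivation:
d1 = 0.4981911000; d2 = 0.2231911000
phi(d1) = 0.3523833198; exp(-qT) = 0.9992502812; exp(-rT) = 0.9965061179
N(d1) = 0.6908253226
Delta = exp(-qT) * N(d1) = 0.9992502812 * 0.6908253226 = 0.690307


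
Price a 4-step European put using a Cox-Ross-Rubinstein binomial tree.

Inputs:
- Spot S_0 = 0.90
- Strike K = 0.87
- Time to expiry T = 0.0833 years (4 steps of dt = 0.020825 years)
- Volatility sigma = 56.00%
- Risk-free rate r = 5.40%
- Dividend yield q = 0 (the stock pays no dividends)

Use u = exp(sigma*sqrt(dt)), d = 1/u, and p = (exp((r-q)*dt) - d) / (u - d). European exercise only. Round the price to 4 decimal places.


Answer: Price = V(0,0) = 0.0424

Derivation:
dt = T/N = 0.020825
u = exp(sigma*sqrt(dt)) = 1.084168; d = 1/u = 0.922366
p = (exp((r-q)*dt) - d) / (u - d) = 0.486762
Discount per step: exp(-r*dt) = 0.998876
Stock lattice S(k, i) with i counting down-moves:
  k=0: S(0,0) = 0.9000
  k=1: S(1,0) = 0.9758; S(1,1) = 0.8301
  k=2: S(2,0) = 1.0579; S(2,1) = 0.9000; S(2,2) = 0.7657
  k=3: S(3,0) = 1.1469; S(3,1) = 0.9758; S(3,2) = 0.8301; S(3,3) = 0.7062
  k=4: S(4,0) = 1.2435; S(4,1) = 1.0579; S(4,2) = 0.9000; S(4,3) = 0.7657; S(4,4) = 0.6514
Terminal payoffs V(N, i) = max(K - S_T, 0):
  V(4,0) = 0.000000; V(4,1) = 0.000000; V(4,2) = 0.000000; V(4,3) = 0.104316; V(4,4) = 0.218587
Backward induction: V(k, i) = exp(-r*dt) * [p * V(k+1, i) + (1-p) * V(k+1, i+1)].
  V(3,0) = exp(-r*dt) * [p*0.000000 + (1-p)*0.000000] = 0.000000
  V(3,1) = exp(-r*dt) * [p*0.000000 + (1-p)*0.000000] = 0.000000
  V(3,2) = exp(-r*dt) * [p*0.000000 + (1-p)*0.104316] = 0.053479
  V(3,3) = exp(-r*dt) * [p*0.104316 + (1-p)*0.218587] = 0.162781
  V(2,0) = exp(-r*dt) * [p*0.000000 + (1-p)*0.000000] = 0.000000
  V(2,1) = exp(-r*dt) * [p*0.000000 + (1-p)*0.053479] = 0.027417
  V(2,2) = exp(-r*dt) * [p*0.053479 + (1-p)*0.162781] = 0.109454
  V(1,0) = exp(-r*dt) * [p*0.000000 + (1-p)*0.027417] = 0.014055
  V(1,1) = exp(-r*dt) * [p*0.027417 + (1-p)*0.109454] = 0.069443
  V(0,0) = exp(-r*dt) * [p*0.014055 + (1-p)*0.069443] = 0.042435


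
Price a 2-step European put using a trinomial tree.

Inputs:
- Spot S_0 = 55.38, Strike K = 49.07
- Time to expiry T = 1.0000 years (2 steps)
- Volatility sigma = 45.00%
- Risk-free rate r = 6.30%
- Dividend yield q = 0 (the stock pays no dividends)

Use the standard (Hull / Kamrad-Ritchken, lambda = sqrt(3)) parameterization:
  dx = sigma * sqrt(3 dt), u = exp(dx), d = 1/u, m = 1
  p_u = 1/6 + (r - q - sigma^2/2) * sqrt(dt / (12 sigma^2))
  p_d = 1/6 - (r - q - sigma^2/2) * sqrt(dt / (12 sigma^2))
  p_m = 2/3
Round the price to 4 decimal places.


Answer: Price = V(0,0) = 4.9274

Derivation:
dt = T/N = 0.500000; dx = sigma*sqrt(3*dt) = 0.551135
u = exp(dx) = 1.735222; d = 1/u = 0.576295
p_u = 0.149316, p_m = 0.666667, p_d = 0.184017
Discount per step: exp(-r*dt) = 0.968991
Stock lattice S(k, j) with j the centered position index:
  k=0: S(0,+0) = 55.3800
  k=1: S(1,-1) = 31.9152; S(1,+0) = 55.3800; S(1,+1) = 96.0966
  k=2: S(2,-2) = 18.3926; S(2,-1) = 31.9152; S(2,+0) = 55.3800; S(2,+1) = 96.0966; S(2,+2) = 166.7489
Terminal payoffs V(N, j) = max(K - S_T, 0):
  V(2,-2) = 30.677405; V(2,-1) = 17.154770; V(2,+0) = 0.000000; V(2,+1) = 0.000000; V(2,+2) = 0.000000
Backward induction: V(k, j) = exp(-r*dt) * [p_u * V(k+1, j+1) + p_m * V(k+1, j) + p_d * V(k+1, j-1)]
  V(1,-1) = exp(-r*dt) * [p_u*0.000000 + p_m*17.154770 + p_d*30.677405] = 16.551997
  V(1,+0) = exp(-r*dt) * [p_u*0.000000 + p_m*0.000000 + p_d*17.154770] = 3.058885
  V(1,+1) = exp(-r*dt) * [p_u*0.000000 + p_m*0.000000 + p_d*0.000000] = 0.000000
  V(0,+0) = exp(-r*dt) * [p_u*0.000000 + p_m*3.058885 + p_d*16.551997] = 4.927425


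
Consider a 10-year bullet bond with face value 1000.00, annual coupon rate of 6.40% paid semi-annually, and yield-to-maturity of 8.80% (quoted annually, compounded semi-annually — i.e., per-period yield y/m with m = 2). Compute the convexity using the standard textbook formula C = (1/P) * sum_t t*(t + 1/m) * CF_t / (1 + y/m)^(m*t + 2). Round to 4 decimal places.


Coupon per period c = face * coupon_rate / m = 32.000000
Periods per year m = 2; per-period yield y/m = 0.044000
Number of cashflows N = 20
Cashflows (t years, CF_t, discount factor 1/(1+y/m)^(m*t), PV):
  t = 0.5000: CF_t = 32.000000, DF = 0.957854, PV = 30.651341
  t = 1.0000: CF_t = 32.000000, DF = 0.917485, PV = 29.359522
  t = 1.5000: CF_t = 32.000000, DF = 0.878817, PV = 28.122148
  t = 2.0000: CF_t = 32.000000, DF = 0.841779, PV = 26.936923
  t = 2.5000: CF_t = 32.000000, DF = 0.806302, PV = 25.801650
  t = 3.0000: CF_t = 32.000000, DF = 0.772320, PV = 24.714224
  t = 3.5000: CF_t = 32.000000, DF = 0.739770, PV = 23.672629
  t = 4.0000: CF_t = 32.000000, DF = 0.708592, PV = 22.674932
  t = 4.5000: CF_t = 32.000000, DF = 0.678728, PV = 21.719283
  t = 5.0000: CF_t = 32.000000, DF = 0.650122, PV = 20.803911
  t = 5.5000: CF_t = 32.000000, DF = 0.622722, PV = 19.927118
  t = 6.0000: CF_t = 32.000000, DF = 0.596477, PV = 19.087278
  t = 6.5000: CF_t = 32.000000, DF = 0.571339, PV = 18.282833
  t = 7.0000: CF_t = 32.000000, DF = 0.547259, PV = 17.512292
  t = 7.5000: CF_t = 32.000000, DF = 0.524195, PV = 16.774226
  t = 8.0000: CF_t = 32.000000, DF = 0.502102, PV = 16.067267
  t = 8.5000: CF_t = 32.000000, DF = 0.480941, PV = 15.390102
  t = 9.0000: CF_t = 32.000000, DF = 0.460671, PV = 14.741477
  t = 9.5000: CF_t = 32.000000, DF = 0.441256, PV = 14.120189
  t = 10.0000: CF_t = 1032.000000, DF = 0.422659, PV = 436.183993
Price P = sum_t PV_t = 842.543339
Convexity numerator sum_t t*(t + 1/m) * CF_t / (1+y/m)^(m*t + 2):
  t = 0.5000: term = 14.061074
  t = 1.0000: term = 40.405384
  t = 1.5000: term = 77.404951
  t = 2.0000: term = 123.571122
  t = 2.5000: term = 177.544716
  t = 3.0000: term = 238.086784
  t = 3.5000: term = 304.069966
  t = 4.0000: term = 374.470402
  t = 4.5000: term = 448.360155
  t = 5.0000: term = 524.900139
  t = 5.5000: term = 603.333494
  t = 6.0000: term = 682.979399
  t = 6.5000: term = 763.227298
  t = 7.0000: term = 843.531496
  t = 7.5000: term = 923.406126
  t = 8.0000: term = 1002.420443
  t = 8.5000: term = 1080.194443
  t = 9.0000: term = 1156.394772
  t = 9.5000: term = 1230.730920
  t = 10.0000: term = 42020.191346
Convexity = (1/P) * sum = 52629.284430 / 842.543339 = 62.464780

Answer: Convexity = 62.4648
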